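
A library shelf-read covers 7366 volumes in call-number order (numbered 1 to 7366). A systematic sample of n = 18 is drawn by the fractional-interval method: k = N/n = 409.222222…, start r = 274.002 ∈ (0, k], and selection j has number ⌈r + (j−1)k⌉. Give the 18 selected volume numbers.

275, 684, 1093, 1502, 1911, 2321, 2730, 3139, 3548, 3958, 4367, 4776, 5185, 5594, 6004, 6413, 6822, 7231

j=1: r + 0k = 274.002 → ⌈·⌉ = 275
j=2: r + 1k = 683.224222… → ⌈·⌉ = 684
j=3: r + 2k = 1092.446444… → ⌈·⌉ = 1093
j=4: r + 3k = 1501.668666… → ⌈·⌉ = 1502
j=5: r + 4k = 1910.890888… → ⌈·⌉ = 1911
j=6: r + 5k = 2320.113111… → ⌈·⌉ = 2321
j=7: r + 6k = 2729.335333… → ⌈·⌉ = 2730
j=8: r + 7k = 3138.557555… → ⌈·⌉ = 3139
j=9: r + 8k = 3547.779777… → ⌈·⌉ = 3548
j=10: r + 9k = 3957.002 → ⌈·⌉ = 3958
j=11: r + 10k = 4366.224222… → ⌈·⌉ = 4367
j=12: r + 11k = 4775.446444… → ⌈·⌉ = 4776
j=13: r + 12k = 5184.668666… → ⌈·⌉ = 5185
j=14: r + 13k = 5593.890888… → ⌈·⌉ = 5594
j=15: r + 14k = 6003.113111… → ⌈·⌉ = 6004
j=16: r + 15k = 6412.335333… → ⌈·⌉ = 6413
j=17: r + 16k = 6821.557555… → ⌈·⌉ = 6822
j=18: r + 17k = 7230.779777… → ⌈·⌉ = 7231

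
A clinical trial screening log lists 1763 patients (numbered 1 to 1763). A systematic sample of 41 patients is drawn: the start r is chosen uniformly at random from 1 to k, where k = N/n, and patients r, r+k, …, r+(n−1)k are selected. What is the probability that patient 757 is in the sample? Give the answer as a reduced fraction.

1/43

k = 1763/41 = 43.
Patient 757 is selected iff r ≡ 757 (mod 43); exactly one such r in {1,…,43}.
Inclusion probability = 1/43.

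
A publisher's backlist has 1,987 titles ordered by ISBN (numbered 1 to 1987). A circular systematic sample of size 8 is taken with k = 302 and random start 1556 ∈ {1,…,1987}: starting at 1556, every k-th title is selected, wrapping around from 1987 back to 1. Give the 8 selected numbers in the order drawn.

1556, 1858, 173, 475, 777, 1079, 1381, 1683

Selection 1: 1556
Selection 2: 1556 + 302 = 1858
Selection 3: 1858 + 302 = 2160 → 2160 − 1987 = 173
Selection 4: 173 + 302 = 475
Selection 5: 475 + 302 = 777
Selection 6: 777 + 302 = 1079
Selection 7: 1079 + 302 = 1381
Selection 8: 1381 + 302 = 1683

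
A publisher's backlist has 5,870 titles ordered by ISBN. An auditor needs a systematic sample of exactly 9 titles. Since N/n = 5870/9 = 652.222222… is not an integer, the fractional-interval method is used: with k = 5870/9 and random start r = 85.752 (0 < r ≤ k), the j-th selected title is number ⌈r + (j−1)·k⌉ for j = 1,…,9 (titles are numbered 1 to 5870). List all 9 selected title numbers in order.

j=1: r + 0k = 85.752 → ⌈·⌉ = 86
j=2: r + 1k = 737.974222… → ⌈·⌉ = 738
j=3: r + 2k = 1390.196444… → ⌈·⌉ = 1391
j=4: r + 3k = 2042.418666… → ⌈·⌉ = 2043
j=5: r + 4k = 2694.640888… → ⌈·⌉ = 2695
j=6: r + 5k = 3346.863111… → ⌈·⌉ = 3347
j=7: r + 6k = 3999.085333… → ⌈·⌉ = 4000
j=8: r + 7k = 4651.307555… → ⌈·⌉ = 4652
j=9: r + 8k = 5303.529777… → ⌈·⌉ = 5304

86, 738, 1391, 2043, 2695, 3347, 4000, 4652, 5304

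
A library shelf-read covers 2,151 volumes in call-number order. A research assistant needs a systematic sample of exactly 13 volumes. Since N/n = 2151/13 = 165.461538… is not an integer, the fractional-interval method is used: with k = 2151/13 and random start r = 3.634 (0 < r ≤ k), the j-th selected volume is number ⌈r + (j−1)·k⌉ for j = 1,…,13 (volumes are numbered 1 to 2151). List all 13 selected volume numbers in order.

j=1: r + 0k = 3.634 → ⌈·⌉ = 4
j=2: r + 1k = 169.095538… → ⌈·⌉ = 170
j=3: r + 2k = 334.557076… → ⌈·⌉ = 335
j=4: r + 3k = 500.018615… → ⌈·⌉ = 501
j=5: r + 4k = 665.480153… → ⌈·⌉ = 666
j=6: r + 5k = 830.941692… → ⌈·⌉ = 831
j=7: r + 6k = 996.403230… → ⌈·⌉ = 997
j=8: r + 7k = 1161.864769… → ⌈·⌉ = 1162
j=9: r + 8k = 1327.326307… → ⌈·⌉ = 1328
j=10: r + 9k = 1492.787846… → ⌈·⌉ = 1493
j=11: r + 10k = 1658.249384… → ⌈·⌉ = 1659
j=12: r + 11k = 1823.710923… → ⌈·⌉ = 1824
j=13: r + 12k = 1989.172461… → ⌈·⌉ = 1990

4, 170, 335, 501, 666, 831, 997, 1162, 1328, 1493, 1659, 1824, 1990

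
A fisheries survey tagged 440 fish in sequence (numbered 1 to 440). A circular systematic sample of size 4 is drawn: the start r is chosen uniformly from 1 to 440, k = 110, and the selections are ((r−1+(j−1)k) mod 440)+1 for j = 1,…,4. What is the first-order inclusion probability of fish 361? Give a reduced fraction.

1/110

For each position j, as r ranges over 1…440 the j-th selection hits every fish exactly once, so fish 361 is selected for exactly 4 of the 440 starts.
Inclusion probability = 4/440 = 1/110.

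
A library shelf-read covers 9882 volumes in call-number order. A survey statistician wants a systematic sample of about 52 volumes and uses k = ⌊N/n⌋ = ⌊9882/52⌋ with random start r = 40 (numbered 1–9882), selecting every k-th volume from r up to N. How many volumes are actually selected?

52

k = ⌊9882/52⌋ = 190
Achieved size = ⌊(9882 − 40)/190⌋ + 1 = ⌊9842/190⌋ + 1 = 51 + 1 = 52
(last selection: 40 + 51×190 = 9730 ≤ 9882; next would be 9920 > 9882)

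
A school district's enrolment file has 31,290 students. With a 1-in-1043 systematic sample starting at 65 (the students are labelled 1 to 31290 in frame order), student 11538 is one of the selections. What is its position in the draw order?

12

k = 1043
position = (11538 − 65)/1043 + 1 = 11473/1043 + 1 = 11 + 1 = 12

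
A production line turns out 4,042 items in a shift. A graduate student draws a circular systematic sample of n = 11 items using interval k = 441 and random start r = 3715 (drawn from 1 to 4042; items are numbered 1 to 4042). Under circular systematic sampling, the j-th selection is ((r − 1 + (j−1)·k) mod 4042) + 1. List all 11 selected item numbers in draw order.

3715, 114, 555, 996, 1437, 1878, 2319, 2760, 3201, 3642, 41

Selection 1: 3715
Selection 2: 3715 + 441 = 4156 → 4156 − 4042 = 114
Selection 3: 114 + 441 = 555
Selection 4: 555 + 441 = 996
Selection 5: 996 + 441 = 1437
Selection 6: 1437 + 441 = 1878
Selection 7: 1878 + 441 = 2319
Selection 8: 2319 + 441 = 2760
Selection 9: 2760 + 441 = 3201
Selection 10: 3201 + 441 = 3642
Selection 11: 3642 + 441 = 4083 → 4083 − 4042 = 41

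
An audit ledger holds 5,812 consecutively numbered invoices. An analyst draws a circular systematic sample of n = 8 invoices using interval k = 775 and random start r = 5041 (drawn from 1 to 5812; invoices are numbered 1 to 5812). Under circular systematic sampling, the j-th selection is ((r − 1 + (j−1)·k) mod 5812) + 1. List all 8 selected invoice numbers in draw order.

5041, 4, 779, 1554, 2329, 3104, 3879, 4654

Selection 1: 5041
Selection 2: 5041 + 775 = 5816 → 5816 − 5812 = 4
Selection 3: 4 + 775 = 779
Selection 4: 779 + 775 = 1554
Selection 5: 1554 + 775 = 2329
Selection 6: 2329 + 775 = 3104
Selection 7: 3104 + 775 = 3879
Selection 8: 3879 + 775 = 4654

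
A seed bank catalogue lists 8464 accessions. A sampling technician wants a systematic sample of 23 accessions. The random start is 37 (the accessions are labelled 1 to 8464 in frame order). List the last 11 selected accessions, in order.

k = N/n = 8464/23 = 368
13th selection = 37 + 12×368 = 4453
14th: 4453 + 368 = 4821
15th: 4821 + 368 = 5189
16th: 5189 + 368 = 5557
17th: 5557 + 368 = 5925
18th: 5925 + 368 = 6293
19th: 6293 + 368 = 6661
20th: 6661 + 368 = 7029
21st: 7029 + 368 = 7397
22nd: 7397 + 368 = 7765
23rd: 7765 + 368 = 8133

4453, 4821, 5189, 5557, 5925, 6293, 6661, 7029, 7397, 7765, 8133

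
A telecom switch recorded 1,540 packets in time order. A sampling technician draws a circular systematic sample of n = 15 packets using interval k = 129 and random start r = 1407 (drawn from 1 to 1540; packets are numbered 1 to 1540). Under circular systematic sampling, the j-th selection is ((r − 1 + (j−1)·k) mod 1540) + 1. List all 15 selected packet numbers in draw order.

Selection 1: 1407
Selection 2: 1407 + 129 = 1536
Selection 3: 1536 + 129 = 1665 → 1665 − 1540 = 125
Selection 4: 125 + 129 = 254
Selection 5: 254 + 129 = 383
Selection 6: 383 + 129 = 512
Selection 7: 512 + 129 = 641
Selection 8: 641 + 129 = 770
Selection 9: 770 + 129 = 899
Selection 10: 899 + 129 = 1028
Selection 11: 1028 + 129 = 1157
Selection 12: 1157 + 129 = 1286
Selection 13: 1286 + 129 = 1415
Selection 14: 1415 + 129 = 1544 → 1544 − 1540 = 4
Selection 15: 4 + 129 = 133

1407, 1536, 125, 254, 383, 512, 641, 770, 899, 1028, 1157, 1286, 1415, 4, 133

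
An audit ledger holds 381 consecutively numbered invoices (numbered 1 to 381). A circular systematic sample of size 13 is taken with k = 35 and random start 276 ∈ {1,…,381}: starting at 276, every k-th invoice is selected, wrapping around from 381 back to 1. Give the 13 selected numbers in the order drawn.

276, 311, 346, 381, 35, 70, 105, 140, 175, 210, 245, 280, 315

Selection 1: 276
Selection 2: 276 + 35 = 311
Selection 3: 311 + 35 = 346
Selection 4: 346 + 35 = 381
Selection 5: 381 + 35 = 416 → 416 − 381 = 35
Selection 6: 35 + 35 = 70
Selection 7: 70 + 35 = 105
Selection 8: 105 + 35 = 140
Selection 9: 140 + 35 = 175
Selection 10: 175 + 35 = 210
Selection 11: 210 + 35 = 245
Selection 12: 245 + 35 = 280
Selection 13: 280 + 35 = 315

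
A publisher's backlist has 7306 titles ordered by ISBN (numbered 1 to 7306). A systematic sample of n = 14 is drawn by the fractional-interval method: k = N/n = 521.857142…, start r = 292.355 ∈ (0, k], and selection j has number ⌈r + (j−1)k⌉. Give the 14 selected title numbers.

293, 815, 1337, 1858, 2380, 2902, 3424, 3946, 4468, 4990, 5511, 6033, 6555, 7077

j=1: r + 0k = 292.355 → ⌈·⌉ = 293
j=2: r + 1k = 814.212142… → ⌈·⌉ = 815
j=3: r + 2k = 1336.069285… → ⌈·⌉ = 1337
j=4: r + 3k = 1857.926428… → ⌈·⌉ = 1858
j=5: r + 4k = 2379.783571… → ⌈·⌉ = 2380
j=6: r + 5k = 2901.640714… → ⌈·⌉ = 2902
j=7: r + 6k = 3423.497857… → ⌈·⌉ = 3424
j=8: r + 7k = 3945.355 → ⌈·⌉ = 3946
j=9: r + 8k = 4467.212142… → ⌈·⌉ = 4468
j=10: r + 9k = 4989.069285… → ⌈·⌉ = 4990
j=11: r + 10k = 5510.926428… → ⌈·⌉ = 5511
j=12: r + 11k = 6032.783571… → ⌈·⌉ = 6033
j=13: r + 12k = 6554.640714… → ⌈·⌉ = 6555
j=14: r + 13k = 7076.497857… → ⌈·⌉ = 7077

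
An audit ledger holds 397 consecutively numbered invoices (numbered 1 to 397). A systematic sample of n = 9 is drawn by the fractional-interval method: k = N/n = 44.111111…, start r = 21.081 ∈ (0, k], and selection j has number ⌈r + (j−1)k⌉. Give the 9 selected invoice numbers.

j=1: r + 0k = 21.081 → ⌈·⌉ = 22
j=2: r + 1k = 65.192111… → ⌈·⌉ = 66
j=3: r + 2k = 109.303222… → ⌈·⌉ = 110
j=4: r + 3k = 153.414333… → ⌈·⌉ = 154
j=5: r + 4k = 197.525444… → ⌈·⌉ = 198
j=6: r + 5k = 241.636555… → ⌈·⌉ = 242
j=7: r + 6k = 285.747666… → ⌈·⌉ = 286
j=8: r + 7k = 329.858777… → ⌈·⌉ = 330
j=9: r + 8k = 373.969888… → ⌈·⌉ = 374

22, 66, 110, 154, 198, 242, 286, 330, 374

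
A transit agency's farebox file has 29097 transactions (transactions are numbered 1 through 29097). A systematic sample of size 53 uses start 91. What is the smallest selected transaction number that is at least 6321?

k = 29097/53 = 549
Steps past start: ⌈(6321 − 91)/549⌉ = ⌈6230/549⌉ = 12
Selected transaction: 91 + 12×549 = 6679

6679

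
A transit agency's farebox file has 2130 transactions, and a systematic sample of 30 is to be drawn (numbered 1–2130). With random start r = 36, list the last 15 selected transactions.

1101, 1172, 1243, 1314, 1385, 1456, 1527, 1598, 1669, 1740, 1811, 1882, 1953, 2024, 2095

k = N/n = 2130/30 = 71
16th selection = 36 + 15×71 = 1101
17th: 1101 + 71 = 1172
18th: 1172 + 71 = 1243
19th: 1243 + 71 = 1314
20th: 1314 + 71 = 1385
21st: 1385 + 71 = 1456
22nd: 1456 + 71 = 1527
23rd: 1527 + 71 = 1598
24th: 1598 + 71 = 1669
25th: 1669 + 71 = 1740
26th: 1740 + 71 = 1811
27th: 1811 + 71 = 1882
28th: 1882 + 71 = 1953
29th: 1953 + 71 = 2024
30th: 2024 + 71 = 2095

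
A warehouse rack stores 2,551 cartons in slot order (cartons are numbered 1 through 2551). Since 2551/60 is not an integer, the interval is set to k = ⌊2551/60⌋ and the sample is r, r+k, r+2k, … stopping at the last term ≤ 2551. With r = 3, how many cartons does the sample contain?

61

k = ⌊2551/60⌋ = 42
Achieved size = ⌊(2551 − 3)/42⌋ + 1 = ⌊2548/42⌋ + 1 = 60 + 1 = 61
(last selection: 3 + 60×42 = 2523 ≤ 2551; next would be 2565 > 2551)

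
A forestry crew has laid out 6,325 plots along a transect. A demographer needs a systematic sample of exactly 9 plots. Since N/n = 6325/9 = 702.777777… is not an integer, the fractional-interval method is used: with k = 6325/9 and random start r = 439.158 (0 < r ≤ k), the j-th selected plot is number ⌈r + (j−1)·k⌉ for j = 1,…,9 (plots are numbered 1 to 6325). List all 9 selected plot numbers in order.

j=1: r + 0k = 439.158 → ⌈·⌉ = 440
j=2: r + 1k = 1141.935777… → ⌈·⌉ = 1142
j=3: r + 2k = 1844.713555… → ⌈·⌉ = 1845
j=4: r + 3k = 2547.491333… → ⌈·⌉ = 2548
j=5: r + 4k = 3250.269111… → ⌈·⌉ = 3251
j=6: r + 5k = 3953.046888… → ⌈·⌉ = 3954
j=7: r + 6k = 4655.824666… → ⌈·⌉ = 4656
j=8: r + 7k = 5358.602444… → ⌈·⌉ = 5359
j=9: r + 8k = 6061.380222… → ⌈·⌉ = 6062

440, 1142, 1845, 2548, 3251, 3954, 4656, 5359, 6062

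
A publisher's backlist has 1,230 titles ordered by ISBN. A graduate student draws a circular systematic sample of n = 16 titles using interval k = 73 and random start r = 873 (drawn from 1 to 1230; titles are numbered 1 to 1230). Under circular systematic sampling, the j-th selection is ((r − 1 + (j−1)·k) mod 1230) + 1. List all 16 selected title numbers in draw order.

873, 946, 1019, 1092, 1165, 8, 81, 154, 227, 300, 373, 446, 519, 592, 665, 738

Selection 1: 873
Selection 2: 873 + 73 = 946
Selection 3: 946 + 73 = 1019
Selection 4: 1019 + 73 = 1092
Selection 5: 1092 + 73 = 1165
Selection 6: 1165 + 73 = 1238 → 1238 − 1230 = 8
Selection 7: 8 + 73 = 81
Selection 8: 81 + 73 = 154
Selection 9: 154 + 73 = 227
Selection 10: 227 + 73 = 300
Selection 11: 300 + 73 = 373
Selection 12: 373 + 73 = 446
Selection 13: 446 + 73 = 519
Selection 14: 519 + 73 = 592
Selection 15: 592 + 73 = 665
Selection 16: 665 + 73 = 738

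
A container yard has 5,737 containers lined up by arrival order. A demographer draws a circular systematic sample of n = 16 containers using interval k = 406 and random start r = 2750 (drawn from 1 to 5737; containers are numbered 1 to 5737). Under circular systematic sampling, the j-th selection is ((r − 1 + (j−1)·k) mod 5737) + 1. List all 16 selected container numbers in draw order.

2750, 3156, 3562, 3968, 4374, 4780, 5186, 5592, 261, 667, 1073, 1479, 1885, 2291, 2697, 3103

Selection 1: 2750
Selection 2: 2750 + 406 = 3156
Selection 3: 3156 + 406 = 3562
Selection 4: 3562 + 406 = 3968
Selection 5: 3968 + 406 = 4374
Selection 6: 4374 + 406 = 4780
Selection 7: 4780 + 406 = 5186
Selection 8: 5186 + 406 = 5592
Selection 9: 5592 + 406 = 5998 → 5998 − 5737 = 261
Selection 10: 261 + 406 = 667
Selection 11: 667 + 406 = 1073
Selection 12: 1073 + 406 = 1479
Selection 13: 1479 + 406 = 1885
Selection 14: 1885 + 406 = 2291
Selection 15: 2291 + 406 = 2697
Selection 16: 2697 + 406 = 3103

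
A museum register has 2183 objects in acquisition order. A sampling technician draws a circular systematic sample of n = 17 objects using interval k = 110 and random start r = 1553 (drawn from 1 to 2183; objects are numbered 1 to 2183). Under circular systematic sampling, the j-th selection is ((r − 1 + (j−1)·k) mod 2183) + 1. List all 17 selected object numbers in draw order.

Selection 1: 1553
Selection 2: 1553 + 110 = 1663
Selection 3: 1663 + 110 = 1773
Selection 4: 1773 + 110 = 1883
Selection 5: 1883 + 110 = 1993
Selection 6: 1993 + 110 = 2103
Selection 7: 2103 + 110 = 2213 → 2213 − 2183 = 30
Selection 8: 30 + 110 = 140
Selection 9: 140 + 110 = 250
Selection 10: 250 + 110 = 360
Selection 11: 360 + 110 = 470
Selection 12: 470 + 110 = 580
Selection 13: 580 + 110 = 690
Selection 14: 690 + 110 = 800
Selection 15: 800 + 110 = 910
Selection 16: 910 + 110 = 1020
Selection 17: 1020 + 110 = 1130

1553, 1663, 1773, 1883, 1993, 2103, 30, 140, 250, 360, 470, 580, 690, 800, 910, 1020, 1130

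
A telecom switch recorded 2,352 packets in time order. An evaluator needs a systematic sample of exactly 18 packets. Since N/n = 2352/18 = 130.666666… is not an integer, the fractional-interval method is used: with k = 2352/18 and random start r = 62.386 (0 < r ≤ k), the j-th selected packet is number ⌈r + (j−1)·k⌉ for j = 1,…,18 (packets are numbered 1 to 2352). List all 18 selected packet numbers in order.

j=1: r + 0k = 62.386 → ⌈·⌉ = 63
j=2: r + 1k = 193.052666… → ⌈·⌉ = 194
j=3: r + 2k = 323.719333… → ⌈·⌉ = 324
j=4: r + 3k = 454.386 → ⌈·⌉ = 455
j=5: r + 4k = 585.052666… → ⌈·⌉ = 586
j=6: r + 5k = 715.719333… → ⌈·⌉ = 716
j=7: r + 6k = 846.386 → ⌈·⌉ = 847
j=8: r + 7k = 977.052666… → ⌈·⌉ = 978
j=9: r + 8k = 1107.719333… → ⌈·⌉ = 1108
j=10: r + 9k = 1238.386 → ⌈·⌉ = 1239
j=11: r + 10k = 1369.052666… → ⌈·⌉ = 1370
j=12: r + 11k = 1499.719333… → ⌈·⌉ = 1500
j=13: r + 12k = 1630.386 → ⌈·⌉ = 1631
j=14: r + 13k = 1761.052666… → ⌈·⌉ = 1762
j=15: r + 14k = 1891.719333… → ⌈·⌉ = 1892
j=16: r + 15k = 2022.386 → ⌈·⌉ = 2023
j=17: r + 16k = 2153.052666… → ⌈·⌉ = 2154
j=18: r + 17k = 2283.719333… → ⌈·⌉ = 2284

63, 194, 324, 455, 586, 716, 847, 978, 1108, 1239, 1370, 1500, 1631, 1762, 1892, 2023, 2154, 2284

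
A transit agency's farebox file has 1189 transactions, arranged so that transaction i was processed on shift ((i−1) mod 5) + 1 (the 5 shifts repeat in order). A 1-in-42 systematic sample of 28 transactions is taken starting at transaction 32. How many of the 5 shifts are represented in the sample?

5

Consecutive selections differ by k = 42, so their shift numbers differ by 42 mod 5 = 2.
gcd(42, 5) = 1, so the sample visits 5/1 = 5 distinct residues mod 5.
Start 32 is shift 2; the shifts hit are 1, 2, 3, 4, 5.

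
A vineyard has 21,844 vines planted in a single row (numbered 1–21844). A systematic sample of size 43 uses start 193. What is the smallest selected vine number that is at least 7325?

7813

k = 21844/43 = 508
Steps past start: ⌈(7325 − 193)/508⌉ = ⌈7132/508⌉ = 15
Selected vine: 193 + 15×508 = 7813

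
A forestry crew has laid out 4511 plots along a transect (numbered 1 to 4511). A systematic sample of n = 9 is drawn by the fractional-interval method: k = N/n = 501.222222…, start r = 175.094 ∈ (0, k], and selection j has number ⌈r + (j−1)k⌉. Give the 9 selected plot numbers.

176, 677, 1178, 1679, 2180, 2682, 3183, 3684, 4185

j=1: r + 0k = 175.094 → ⌈·⌉ = 176
j=2: r + 1k = 676.316222… → ⌈·⌉ = 677
j=3: r + 2k = 1177.538444… → ⌈·⌉ = 1178
j=4: r + 3k = 1678.760666… → ⌈·⌉ = 1679
j=5: r + 4k = 2179.982888… → ⌈·⌉ = 2180
j=6: r + 5k = 2681.205111… → ⌈·⌉ = 2682
j=7: r + 6k = 3182.427333… → ⌈·⌉ = 3183
j=8: r + 7k = 3683.649555… → ⌈·⌉ = 3684
j=9: r + 8k = 4184.871777… → ⌈·⌉ = 4185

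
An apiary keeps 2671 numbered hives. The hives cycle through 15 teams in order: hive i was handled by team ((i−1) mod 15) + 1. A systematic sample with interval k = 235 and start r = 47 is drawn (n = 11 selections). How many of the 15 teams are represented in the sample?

Consecutive selections differ by k = 235, so their team numbers differ by 235 mod 15 = 10.
gcd(235, 15) = 5, so the sample visits 15/5 = 3 distinct residues mod 15.
Start 47 is team 2; the teams hit are 2, 7, 12.

3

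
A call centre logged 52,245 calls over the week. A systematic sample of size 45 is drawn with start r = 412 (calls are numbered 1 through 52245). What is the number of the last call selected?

51496

k = 52245/45 = 1161
45th selection = r + (45−1)·k = 412 + 44×1161 = 412 + 51084 = 51496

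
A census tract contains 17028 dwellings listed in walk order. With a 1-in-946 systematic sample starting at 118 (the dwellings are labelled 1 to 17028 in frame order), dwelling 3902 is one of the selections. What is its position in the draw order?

5

k = 946
position = (3902 − 118)/946 + 1 = 3784/946 + 1 = 4 + 1 = 5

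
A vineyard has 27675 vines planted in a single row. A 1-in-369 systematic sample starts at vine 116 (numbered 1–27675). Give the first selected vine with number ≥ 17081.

17090

k = 369
Steps past start: ⌈(17081 − 116)/369⌉ = ⌈16965/369⌉ = 46
Selected vine: 116 + 46×369 = 17090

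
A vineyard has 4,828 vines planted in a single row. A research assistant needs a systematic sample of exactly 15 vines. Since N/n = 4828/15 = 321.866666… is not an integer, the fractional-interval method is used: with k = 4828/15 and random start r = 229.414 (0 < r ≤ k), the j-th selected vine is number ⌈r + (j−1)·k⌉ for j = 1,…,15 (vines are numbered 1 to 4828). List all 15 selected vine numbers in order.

230, 552, 874, 1196, 1517, 1839, 2161, 2483, 2805, 3127, 3449, 3770, 4092, 4414, 4736

j=1: r + 0k = 229.414 → ⌈·⌉ = 230
j=2: r + 1k = 551.280666… → ⌈·⌉ = 552
j=3: r + 2k = 873.147333… → ⌈·⌉ = 874
j=4: r + 3k = 1195.014 → ⌈·⌉ = 1196
j=5: r + 4k = 1516.880666… → ⌈·⌉ = 1517
j=6: r + 5k = 1838.747333… → ⌈·⌉ = 1839
j=7: r + 6k = 2160.614 → ⌈·⌉ = 2161
j=8: r + 7k = 2482.480666… → ⌈·⌉ = 2483
j=9: r + 8k = 2804.347333… → ⌈·⌉ = 2805
j=10: r + 9k = 3126.214 → ⌈·⌉ = 3127
j=11: r + 10k = 3448.080666… → ⌈·⌉ = 3449
j=12: r + 11k = 3769.947333… → ⌈·⌉ = 3770
j=13: r + 12k = 4091.814 → ⌈·⌉ = 4092
j=14: r + 13k = 4413.680666… → ⌈·⌉ = 4414
j=15: r + 14k = 4735.547333… → ⌈·⌉ = 4736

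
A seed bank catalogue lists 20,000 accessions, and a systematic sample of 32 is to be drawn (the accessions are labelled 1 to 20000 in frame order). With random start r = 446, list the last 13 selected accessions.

12321, 12946, 13571, 14196, 14821, 15446, 16071, 16696, 17321, 17946, 18571, 19196, 19821

k = N/n = 20000/32 = 625
20th selection = 446 + 19×625 = 12321
21st: 12321 + 625 = 12946
22nd: 12946 + 625 = 13571
23rd: 13571 + 625 = 14196
24th: 14196 + 625 = 14821
25th: 14821 + 625 = 15446
26th: 15446 + 625 = 16071
27th: 16071 + 625 = 16696
28th: 16696 + 625 = 17321
29th: 17321 + 625 = 17946
30th: 17946 + 625 = 18571
31st: 18571 + 625 = 19196
32nd: 19196 + 625 = 19821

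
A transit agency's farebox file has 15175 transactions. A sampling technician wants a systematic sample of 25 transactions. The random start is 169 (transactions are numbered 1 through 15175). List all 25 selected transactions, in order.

k = N/n = 15175/25 = 607
transaction 1: 169
transaction 2: 169 + 607 = 776
transaction 3: 776 + 607 = 1383
transaction 4: 1383 + 607 = 1990
transaction 5: 1990 + 607 = 2597
transaction 6: 2597 + 607 = 3204
transaction 7: 3204 + 607 = 3811
transaction 8: 3811 + 607 = 4418
transaction 9: 4418 + 607 = 5025
transaction 10: 5025 + 607 = 5632
transaction 11: 5632 + 607 = 6239
transaction 12: 6239 + 607 = 6846
transaction 13: 6846 + 607 = 7453
transaction 14: 7453 + 607 = 8060
transaction 15: 8060 + 607 = 8667
transaction 16: 8667 + 607 = 9274
transaction 17: 9274 + 607 = 9881
transaction 18: 9881 + 607 = 10488
transaction 19: 10488 + 607 = 11095
transaction 20: 11095 + 607 = 11702
transaction 21: 11702 + 607 = 12309
transaction 22: 12309 + 607 = 12916
transaction 23: 12916 + 607 = 13523
transaction 24: 13523 + 607 = 14130
transaction 25: 14130 + 607 = 14737

169, 776, 1383, 1990, 2597, 3204, 3811, 4418, 5025, 5632, 6239, 6846, 7453, 8060, 8667, 9274, 9881, 10488, 11095, 11702, 12309, 12916, 13523, 14130, 14737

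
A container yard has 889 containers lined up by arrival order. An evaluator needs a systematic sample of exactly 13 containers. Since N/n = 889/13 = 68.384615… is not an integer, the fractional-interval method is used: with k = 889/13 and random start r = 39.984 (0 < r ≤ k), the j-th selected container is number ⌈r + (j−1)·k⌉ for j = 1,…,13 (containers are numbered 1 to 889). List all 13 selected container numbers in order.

j=1: r + 0k = 39.984 → ⌈·⌉ = 40
j=2: r + 1k = 108.368615… → ⌈·⌉ = 109
j=3: r + 2k = 176.753230… → ⌈·⌉ = 177
j=4: r + 3k = 245.137846… → ⌈·⌉ = 246
j=5: r + 4k = 313.522461… → ⌈·⌉ = 314
j=6: r + 5k = 381.907076… → ⌈·⌉ = 382
j=7: r + 6k = 450.291692… → ⌈·⌉ = 451
j=8: r + 7k = 518.676307… → ⌈·⌉ = 519
j=9: r + 8k = 587.060923… → ⌈·⌉ = 588
j=10: r + 9k = 655.445538… → ⌈·⌉ = 656
j=11: r + 10k = 723.830153… → ⌈·⌉ = 724
j=12: r + 11k = 792.214769… → ⌈·⌉ = 793
j=13: r + 12k = 860.599384… → ⌈·⌉ = 861

40, 109, 177, 246, 314, 382, 451, 519, 588, 656, 724, 793, 861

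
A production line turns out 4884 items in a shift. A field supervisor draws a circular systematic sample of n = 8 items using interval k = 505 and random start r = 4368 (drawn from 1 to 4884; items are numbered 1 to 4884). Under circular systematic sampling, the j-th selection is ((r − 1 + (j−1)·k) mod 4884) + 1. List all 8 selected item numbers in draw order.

Selection 1: 4368
Selection 2: 4368 + 505 = 4873
Selection 3: 4873 + 505 = 5378 → 5378 − 4884 = 494
Selection 4: 494 + 505 = 999
Selection 5: 999 + 505 = 1504
Selection 6: 1504 + 505 = 2009
Selection 7: 2009 + 505 = 2514
Selection 8: 2514 + 505 = 3019

4368, 4873, 494, 999, 1504, 2009, 2514, 3019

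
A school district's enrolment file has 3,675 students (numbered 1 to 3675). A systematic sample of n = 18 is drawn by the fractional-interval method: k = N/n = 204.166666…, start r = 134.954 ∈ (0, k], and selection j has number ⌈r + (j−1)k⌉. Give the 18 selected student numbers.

135, 340, 544, 748, 952, 1156, 1360, 1565, 1769, 1973, 2177, 2381, 2585, 2790, 2994, 3198, 3402, 3606

j=1: r + 0k = 134.954 → ⌈·⌉ = 135
j=2: r + 1k = 339.120666… → ⌈·⌉ = 340
j=3: r + 2k = 543.287333… → ⌈·⌉ = 544
j=4: r + 3k = 747.454 → ⌈·⌉ = 748
j=5: r + 4k = 951.620666… → ⌈·⌉ = 952
j=6: r + 5k = 1155.787333… → ⌈·⌉ = 1156
j=7: r + 6k = 1359.954 → ⌈·⌉ = 1360
j=8: r + 7k = 1564.120666… → ⌈·⌉ = 1565
j=9: r + 8k = 1768.287333… → ⌈·⌉ = 1769
j=10: r + 9k = 1972.454 → ⌈·⌉ = 1973
j=11: r + 10k = 2176.620666… → ⌈·⌉ = 2177
j=12: r + 11k = 2380.787333… → ⌈·⌉ = 2381
j=13: r + 12k = 2584.954 → ⌈·⌉ = 2585
j=14: r + 13k = 2789.120666… → ⌈·⌉ = 2790
j=15: r + 14k = 2993.287333… → ⌈·⌉ = 2994
j=16: r + 15k = 3197.454 → ⌈·⌉ = 3198
j=17: r + 16k = 3401.620666… → ⌈·⌉ = 3402
j=18: r + 17k = 3605.787333… → ⌈·⌉ = 3606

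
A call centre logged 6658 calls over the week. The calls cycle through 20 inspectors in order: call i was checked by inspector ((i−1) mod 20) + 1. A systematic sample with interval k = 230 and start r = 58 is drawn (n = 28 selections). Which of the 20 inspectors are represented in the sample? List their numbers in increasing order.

Consecutive selections differ by k = 230, so their inspector numbers differ by 230 mod 20 = 10.
gcd(230, 20) = 10, so the sample visits 20/10 = 2 distinct residues mod 20.
Start 58 is inspector 18; the inspectors hit are 8, 18.

8, 18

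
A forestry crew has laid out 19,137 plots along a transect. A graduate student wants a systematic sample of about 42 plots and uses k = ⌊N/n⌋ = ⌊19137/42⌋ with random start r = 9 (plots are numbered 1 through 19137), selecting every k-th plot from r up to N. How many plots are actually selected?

k = ⌊19137/42⌋ = 455
Achieved size = ⌊(19137 − 9)/455⌋ + 1 = ⌊19128/455⌋ + 1 = 42 + 1 = 43
(last selection: 9 + 42×455 = 19119 ≤ 19137; next would be 19574 > 19137)

43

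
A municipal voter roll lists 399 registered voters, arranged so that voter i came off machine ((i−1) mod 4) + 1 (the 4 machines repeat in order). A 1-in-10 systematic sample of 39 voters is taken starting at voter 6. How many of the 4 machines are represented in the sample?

Consecutive selections differ by k = 10, so their machine numbers differ by 10 mod 4 = 2.
gcd(10, 4) = 2, so the sample visits 4/2 = 2 distinct residues mod 4.
Start 6 is machine 2; the machines hit are 2, 4.

2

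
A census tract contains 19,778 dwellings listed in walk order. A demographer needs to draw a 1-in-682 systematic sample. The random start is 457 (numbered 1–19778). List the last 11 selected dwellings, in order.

12733, 13415, 14097, 14779, 15461, 16143, 16825, 17507, 18189, 18871, 19553

19th selection = 457 + 18×682 = 12733
20th: 12733 + 682 = 13415
21st: 13415 + 682 = 14097
22nd: 14097 + 682 = 14779
23rd: 14779 + 682 = 15461
24th: 15461 + 682 = 16143
25th: 16143 + 682 = 16825
26th: 16825 + 682 = 17507
27th: 17507 + 682 = 18189
28th: 18189 + 682 = 18871
29th: 18871 + 682 = 19553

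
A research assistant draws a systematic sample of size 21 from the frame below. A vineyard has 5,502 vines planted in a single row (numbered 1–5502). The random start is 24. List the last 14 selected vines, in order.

k = N/n = 5502/21 = 262
8th selection = 24 + 7×262 = 1858
9th: 1858 + 262 = 2120
10th: 2120 + 262 = 2382
11th: 2382 + 262 = 2644
12th: 2644 + 262 = 2906
13th: 2906 + 262 = 3168
14th: 3168 + 262 = 3430
15th: 3430 + 262 = 3692
16th: 3692 + 262 = 3954
17th: 3954 + 262 = 4216
18th: 4216 + 262 = 4478
19th: 4478 + 262 = 4740
20th: 4740 + 262 = 5002
21st: 5002 + 262 = 5264

1858, 2120, 2382, 2644, 2906, 3168, 3430, 3692, 3954, 4216, 4478, 4740, 5002, 5264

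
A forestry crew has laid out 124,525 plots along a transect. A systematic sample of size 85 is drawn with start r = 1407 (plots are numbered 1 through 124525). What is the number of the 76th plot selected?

111282

k = 124525/85 = 1465
76th selection = r + (76−1)·k = 1407 + 75×1465 = 1407 + 109875 = 111282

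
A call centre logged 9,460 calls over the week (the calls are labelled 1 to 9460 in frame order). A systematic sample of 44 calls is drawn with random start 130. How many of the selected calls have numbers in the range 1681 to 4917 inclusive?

k = 9460/44 = 215
First selection ≥ 1681: 130 + ⌈(1681−130)/215⌉·215 = 130 + 8×215 = 1850
Last selection ≤ 4917: 130 + ⌊(4917−130)/215⌋·215 = 130 + 22×215 = 4860
Count = 22 − 8 + 1 = 15

15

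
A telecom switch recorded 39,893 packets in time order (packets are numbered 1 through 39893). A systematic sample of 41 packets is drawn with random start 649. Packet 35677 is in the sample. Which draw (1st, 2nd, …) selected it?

k = 39893/41 = 973
position = (35677 − 649)/973 + 1 = 35028/973 + 1 = 36 + 1 = 37

37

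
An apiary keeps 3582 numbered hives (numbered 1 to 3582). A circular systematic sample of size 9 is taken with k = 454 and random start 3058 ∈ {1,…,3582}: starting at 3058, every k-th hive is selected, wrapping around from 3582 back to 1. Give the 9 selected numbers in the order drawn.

Selection 1: 3058
Selection 2: 3058 + 454 = 3512
Selection 3: 3512 + 454 = 3966 → 3966 − 3582 = 384
Selection 4: 384 + 454 = 838
Selection 5: 838 + 454 = 1292
Selection 6: 1292 + 454 = 1746
Selection 7: 1746 + 454 = 2200
Selection 8: 2200 + 454 = 2654
Selection 9: 2654 + 454 = 3108

3058, 3512, 384, 838, 1292, 1746, 2200, 2654, 3108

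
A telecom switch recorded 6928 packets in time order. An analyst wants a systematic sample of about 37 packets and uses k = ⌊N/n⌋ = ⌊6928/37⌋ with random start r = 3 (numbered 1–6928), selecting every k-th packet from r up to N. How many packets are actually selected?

38

k = ⌊6928/37⌋ = 187
Achieved size = ⌊(6928 − 3)/187⌋ + 1 = ⌊6925/187⌋ + 1 = 37 + 1 = 38
(last selection: 3 + 37×187 = 6922 ≤ 6928; next would be 7109 > 6928)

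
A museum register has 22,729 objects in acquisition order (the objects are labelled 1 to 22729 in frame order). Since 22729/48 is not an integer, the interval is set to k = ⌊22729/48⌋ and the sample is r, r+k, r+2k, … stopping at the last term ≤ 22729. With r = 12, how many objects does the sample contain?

k = ⌊22729/48⌋ = 473
Achieved size = ⌊(22729 − 12)/473⌋ + 1 = ⌊22717/473⌋ + 1 = 48 + 1 = 49
(last selection: 12 + 48×473 = 22716 ≤ 22729; next would be 23189 > 22729)

49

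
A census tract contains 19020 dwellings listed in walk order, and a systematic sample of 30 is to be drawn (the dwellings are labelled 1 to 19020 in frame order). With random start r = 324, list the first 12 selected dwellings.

324, 958, 1592, 2226, 2860, 3494, 4128, 4762, 5396, 6030, 6664, 7298

k = N/n = 19020/30 = 634
dwelling 1: 324
dwelling 2: 324 + 634 = 958
dwelling 3: 958 + 634 = 1592
dwelling 4: 1592 + 634 = 2226
dwelling 5: 2226 + 634 = 2860
dwelling 6: 2860 + 634 = 3494
dwelling 7: 3494 + 634 = 4128
dwelling 8: 4128 + 634 = 4762
dwelling 9: 4762 + 634 = 5396
dwelling 10: 5396 + 634 = 6030
dwelling 11: 6030 + 634 = 6664
dwelling 12: 6664 + 634 = 7298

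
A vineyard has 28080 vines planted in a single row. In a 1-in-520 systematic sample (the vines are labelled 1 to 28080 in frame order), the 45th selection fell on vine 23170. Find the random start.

k = 520
r = 23170 − (45−1)×520 = 23170 − 22880 = 290

290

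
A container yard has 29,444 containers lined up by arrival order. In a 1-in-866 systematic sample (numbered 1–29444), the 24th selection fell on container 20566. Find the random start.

648

k = 866
r = 20566 − (24−1)×866 = 20566 − 19918 = 648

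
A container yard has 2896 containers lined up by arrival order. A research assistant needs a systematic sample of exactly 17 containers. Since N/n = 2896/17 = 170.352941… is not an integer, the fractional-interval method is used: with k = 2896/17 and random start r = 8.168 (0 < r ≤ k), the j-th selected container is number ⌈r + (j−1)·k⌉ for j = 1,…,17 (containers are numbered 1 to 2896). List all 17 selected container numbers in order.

9, 179, 349, 520, 690, 860, 1031, 1201, 1371, 1542, 1712, 1883, 2053, 2223, 2394, 2564, 2734

j=1: r + 0k = 8.168 → ⌈·⌉ = 9
j=2: r + 1k = 178.520941… → ⌈·⌉ = 179
j=3: r + 2k = 348.873882… → ⌈·⌉ = 349
j=4: r + 3k = 519.226823… → ⌈·⌉ = 520
j=5: r + 4k = 689.579764… → ⌈·⌉ = 690
j=6: r + 5k = 859.932705… → ⌈·⌉ = 860
j=7: r + 6k = 1030.285647… → ⌈·⌉ = 1031
j=8: r + 7k = 1200.638588… → ⌈·⌉ = 1201
j=9: r + 8k = 1370.991529… → ⌈·⌉ = 1371
j=10: r + 9k = 1541.344470… → ⌈·⌉ = 1542
j=11: r + 10k = 1711.697411… → ⌈·⌉ = 1712
j=12: r + 11k = 1882.050352… → ⌈·⌉ = 1883
j=13: r + 12k = 2052.403294… → ⌈·⌉ = 2053
j=14: r + 13k = 2222.756235… → ⌈·⌉ = 2223
j=15: r + 14k = 2393.109176… → ⌈·⌉ = 2394
j=16: r + 15k = 2563.462117… → ⌈·⌉ = 2564
j=17: r + 16k = 2733.815058… → ⌈·⌉ = 2734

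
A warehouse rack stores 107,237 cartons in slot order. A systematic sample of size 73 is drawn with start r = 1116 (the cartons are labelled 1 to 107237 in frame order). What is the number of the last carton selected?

k = 107237/73 = 1469
73rd selection = r + (73−1)·k = 1116 + 72×1469 = 1116 + 105768 = 106884

106884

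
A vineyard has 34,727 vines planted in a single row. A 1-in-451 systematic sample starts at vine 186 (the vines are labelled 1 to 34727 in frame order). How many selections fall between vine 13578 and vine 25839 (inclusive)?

k = 451
First selection ≥ 13578: 186 + ⌈(13578−186)/451⌉·451 = 186 + 30×451 = 13716
Last selection ≤ 25839: 186 + ⌊(25839−186)/451⌋·451 = 186 + 56×451 = 25442
Count = 56 − 30 + 1 = 27

27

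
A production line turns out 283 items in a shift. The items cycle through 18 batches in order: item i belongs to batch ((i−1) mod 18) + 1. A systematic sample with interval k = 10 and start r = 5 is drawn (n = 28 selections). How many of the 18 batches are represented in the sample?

9

Consecutive selections differ by k = 10, so their batch numbers differ by 10 mod 18 = 10.
gcd(10, 18) = 2, so the sample visits 18/2 = 9 distinct residues mod 18.
Start 5 is batch 5; the batches hit are 1, 3, 5, 7, 9, 11, 13, 15, 17.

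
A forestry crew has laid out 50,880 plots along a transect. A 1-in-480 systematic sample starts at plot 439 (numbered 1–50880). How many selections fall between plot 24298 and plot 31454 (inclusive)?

k = 480
First selection ≥ 24298: 439 + ⌈(24298−439)/480⌉·480 = 439 + 50×480 = 24439
Last selection ≤ 31454: 439 + ⌊(31454−439)/480⌋·480 = 439 + 64×480 = 31159
Count = 64 − 50 + 1 = 15

15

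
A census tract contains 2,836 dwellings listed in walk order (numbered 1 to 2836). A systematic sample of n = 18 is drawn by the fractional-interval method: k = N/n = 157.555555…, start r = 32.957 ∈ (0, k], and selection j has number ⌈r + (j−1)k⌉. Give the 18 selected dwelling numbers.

j=1: r + 0k = 32.957 → ⌈·⌉ = 33
j=2: r + 1k = 190.512555… → ⌈·⌉ = 191
j=3: r + 2k = 348.068111… → ⌈·⌉ = 349
j=4: r + 3k = 505.623666… → ⌈·⌉ = 506
j=5: r + 4k = 663.179222… → ⌈·⌉ = 664
j=6: r + 5k = 820.734777… → ⌈·⌉ = 821
j=7: r + 6k = 978.290333… → ⌈·⌉ = 979
j=8: r + 7k = 1135.845888… → ⌈·⌉ = 1136
j=9: r + 8k = 1293.401444… → ⌈·⌉ = 1294
j=10: r + 9k = 1450.957 → ⌈·⌉ = 1451
j=11: r + 10k = 1608.512555… → ⌈·⌉ = 1609
j=12: r + 11k = 1766.068111… → ⌈·⌉ = 1767
j=13: r + 12k = 1923.623666… → ⌈·⌉ = 1924
j=14: r + 13k = 2081.179222… → ⌈·⌉ = 2082
j=15: r + 14k = 2238.734777… → ⌈·⌉ = 2239
j=16: r + 15k = 2396.290333… → ⌈·⌉ = 2397
j=17: r + 16k = 2553.845888… → ⌈·⌉ = 2554
j=18: r + 17k = 2711.401444… → ⌈·⌉ = 2712

33, 191, 349, 506, 664, 821, 979, 1136, 1294, 1451, 1609, 1767, 1924, 2082, 2239, 2397, 2554, 2712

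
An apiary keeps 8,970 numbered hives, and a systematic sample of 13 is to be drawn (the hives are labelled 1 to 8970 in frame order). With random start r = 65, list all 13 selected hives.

65, 755, 1445, 2135, 2825, 3515, 4205, 4895, 5585, 6275, 6965, 7655, 8345

k = N/n = 8970/13 = 690
hive 1: 65
hive 2: 65 + 690 = 755
hive 3: 755 + 690 = 1445
hive 4: 1445 + 690 = 2135
hive 5: 2135 + 690 = 2825
hive 6: 2825 + 690 = 3515
hive 7: 3515 + 690 = 4205
hive 8: 4205 + 690 = 4895
hive 9: 4895 + 690 = 5585
hive 10: 5585 + 690 = 6275
hive 11: 6275 + 690 = 6965
hive 12: 6965 + 690 = 7655
hive 13: 7655 + 690 = 8345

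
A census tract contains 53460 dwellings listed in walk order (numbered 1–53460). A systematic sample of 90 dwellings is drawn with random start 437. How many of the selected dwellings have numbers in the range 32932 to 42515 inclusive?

k = 53460/90 = 594
First selection ≥ 32932: 437 + ⌈(32932−437)/594⌉·594 = 437 + 55×594 = 33107
Last selection ≤ 42515: 437 + ⌊(42515−437)/594⌋·594 = 437 + 70×594 = 42017
Count = 70 − 55 + 1 = 16

16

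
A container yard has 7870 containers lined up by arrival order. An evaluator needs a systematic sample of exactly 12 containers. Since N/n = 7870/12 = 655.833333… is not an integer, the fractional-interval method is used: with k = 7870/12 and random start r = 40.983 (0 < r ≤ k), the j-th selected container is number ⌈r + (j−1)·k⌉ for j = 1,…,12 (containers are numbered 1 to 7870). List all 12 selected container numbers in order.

41, 697, 1353, 2009, 2665, 3321, 3976, 4632, 5288, 5944, 6600, 7256

j=1: r + 0k = 40.983 → ⌈·⌉ = 41
j=2: r + 1k = 696.816333… → ⌈·⌉ = 697
j=3: r + 2k = 1352.649666… → ⌈·⌉ = 1353
j=4: r + 3k = 2008.483 → ⌈·⌉ = 2009
j=5: r + 4k = 2664.316333… → ⌈·⌉ = 2665
j=6: r + 5k = 3320.149666… → ⌈·⌉ = 3321
j=7: r + 6k = 3975.983 → ⌈·⌉ = 3976
j=8: r + 7k = 4631.816333… → ⌈·⌉ = 4632
j=9: r + 8k = 5287.649666… → ⌈·⌉ = 5288
j=10: r + 9k = 5943.483 → ⌈·⌉ = 5944
j=11: r + 10k = 6599.316333… → ⌈·⌉ = 6600
j=12: r + 11k = 7255.149666… → ⌈·⌉ = 7256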